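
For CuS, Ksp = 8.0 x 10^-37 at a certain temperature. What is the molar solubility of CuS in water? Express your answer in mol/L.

CuS(s) ⇌ Cu^2+ + S^2-
Ksp = [Cu^2+][S^2-]
Let s = molar solubility. Then [Cu^2+] = s and [S^2-] = s.
Ksp = (s)(s) = s^2
s = (8.0 x 10^-37)^(1/2) = 8.9 x 10^-19 M

s = 8.9 x 10^-19 M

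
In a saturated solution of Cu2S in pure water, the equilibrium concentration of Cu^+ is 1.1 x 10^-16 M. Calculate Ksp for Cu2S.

Ksp ≈ 6.7 x 10^-49

Cu2S(s) ⇌ 2 Cu^+ + S^2-
Stoichiometry gives [S^2-] = (1/2)[Cu^+] = 5.50 x 10^-17 M.
Ksp = [Cu^+]^2[S^2-]
Ksp = (1.1 × 10^-16)^2 × 5.50 x 10^-17 = 6.7 × 10^-49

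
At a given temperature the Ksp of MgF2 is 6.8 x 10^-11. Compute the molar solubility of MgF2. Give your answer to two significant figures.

MgF2(s) ⇌ Mg^2+ + 2 F^-
Ksp = [Mg^2+][F^-]^2
Let s = molar solubility. Then [Mg^2+] = s and [F^-] = 2s.
Ksp = s(2s)^2 = 4s^3
s^3 = 6.8 x 10^-11 / 4, so s = 2.6 x 10^-4 M

s ≈ 2.6 × 10^-4 M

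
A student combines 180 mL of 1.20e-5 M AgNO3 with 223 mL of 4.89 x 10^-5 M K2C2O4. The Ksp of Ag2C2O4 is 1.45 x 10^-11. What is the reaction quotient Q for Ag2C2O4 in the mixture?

Total volume = 180 + 223 = 403 mL.
[Ag^+] = 1.20 x 10^-5 × (180/403) = 5.360 × 10^-6 M
[C2O4^2-] = 4.89 × 10^-5 × (223/403) = 2.706 x 10^-5 M
Ag2C2O4(s) ⇌ 2 Ag^+(aq) + C2O4^2-(aq), so Q = [Ag^+]^2[C2O4^2-]
Q = (5.360 × 10^-6)^2(2.706 × 10^-5) = 7.77 × 10^-16
Q < Ksp, so no precipitate of Ag2C2O4 forms.

Q = 7.77 x 10^-16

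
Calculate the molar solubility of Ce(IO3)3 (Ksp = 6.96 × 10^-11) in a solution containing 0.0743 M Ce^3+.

3.26 × 10^-4 M

Ce(IO3)3(s) ⇌ Ce^3+ + 3 IO3^-
Ksp = [Ce^3+][IO3^-]^3
If s mol/L dissolves here, [Ce^3+] = 0.0743 + s ≈ 0.0743, [IO3^-] = 3s (Ksp is small, so little additional dissolves).
Ksp ≈ 0.0743 × (3s)^3
s = 3.26 x 10^-4 M
Check: s = 3.3 × 10^-4 ≪ 0.0743, so the approximation is valid.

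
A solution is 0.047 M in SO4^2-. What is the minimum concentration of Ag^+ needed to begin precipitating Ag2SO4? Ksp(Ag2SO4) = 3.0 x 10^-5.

Ag2SO4(s) ⇌ 2 Ag^+ + SO4^2-
Ksp = [Ag^+]^2[SO4^2-]
Precipitation begins when Q = Ksp. With [SO4^2-] = 0.047 M:
3.0 x 10^-5 = (0.047) × [Ag^+]^2
[Ag^+] = (3.0 x 10^-5 / 4.7 × 10^-2)^(1/2) = 2.5 x 10^-2 M

[Ag^+] = 2.5e-2 M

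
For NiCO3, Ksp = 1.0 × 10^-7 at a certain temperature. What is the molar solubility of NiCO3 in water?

3.2 x 10^-4 M

NiCO3(s) ⇌ Ni^2+(aq) + CO3^2-(aq)
Ksp = [Ni^2+][CO3^2-]
If s mol/L of NiCO3 dissolves, [Ni^2+] = s and [CO3^2-] = s.
Ksp = s^2
s = (1.0 × 10^-7)^(1/2) = 3.2 × 10^-4 M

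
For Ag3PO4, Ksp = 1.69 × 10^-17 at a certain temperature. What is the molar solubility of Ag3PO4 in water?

Ag3PO4(s) ⇌ 3 Ag^+ + PO4^3-
Ksp = [Ag^+]^3[PO4^3-]
For each mole of Ag3PO4 that dissolves: [Ag^+] = 3s, [PO4^3-] = s.
Substituting: Ksp = (3s)^3s = 27s^4
Solving, s = (1.69 × 10^-17/27)^(1/4) = 2.81 x 10^-5 M

s ≈ 2.81 × 10^-5 M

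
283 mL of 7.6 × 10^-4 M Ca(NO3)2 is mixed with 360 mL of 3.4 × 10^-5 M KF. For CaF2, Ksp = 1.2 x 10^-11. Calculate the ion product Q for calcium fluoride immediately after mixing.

Total volume = 283 + 360 = 643 mL.
[Ca^2+] = 7.6 × 10^-4 × (283/643) = 3.34 x 10^-4 M
[F^-] = 3.4 x 10^-5 × (360/643) = 1.90 × 10^-5 M
CaF2(s) ⇌ Ca^2+ + 2 F^-, so Q = [Ca^2+][F^-]^2
Q = (3.34 x 10^-4)(1.90 × 10^-5)^2 = 1.2 × 10^-13
Q < Ksp, so no precipitate of CaF2 forms.

Q ≈ 1.2 × 10^-13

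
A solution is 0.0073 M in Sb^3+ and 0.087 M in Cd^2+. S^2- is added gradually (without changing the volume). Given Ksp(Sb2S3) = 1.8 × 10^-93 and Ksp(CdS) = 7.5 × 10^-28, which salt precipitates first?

Sb2S3

Each salt begins to precipitate when Q = Ksp, i.e. when [S^2-] reaches its threshold.
For Sb2S3: 1.8 × 10^-93 = (0.0073)^2 × [S^2-]^3  ⇒  [S^2-] = 3.2 x 10^-30 M.
For CdS: 7.5 × 10^-28 = 0.087 × [S^2-]  ⇒  [S^2-] = 8.6 × 10^-27 M.
The salt with the lower threshold [S^2-] precipitates first: Sb2S3.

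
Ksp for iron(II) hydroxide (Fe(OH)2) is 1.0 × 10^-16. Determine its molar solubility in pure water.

Fe(OH)2(s) ⇌ Fe^2+(aq) + 2 OH^-(aq)
Ksp = [Fe^2+][OH^-]^2
Let s = molar solubility. Then [Fe^2+] = s and [OH^-] = 2s.
So Ksp = s × (2s)^2 = 4s^3
s = (1.0 × 10^-16 / 4)^(1/3) = 2.9 x 10^-6 M

2.9 × 10^-6 M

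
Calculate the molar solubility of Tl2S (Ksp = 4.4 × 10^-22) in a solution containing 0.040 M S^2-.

5.2 × 10^-11 M

Tl2S(s) <=> 2 Tl^+ + S^2-
Ksp = [Tl^+]^2[S^2-]
Let s = moles of Tl2S that dissolve per litre. [Tl^+] = 2s, [S^2-] = 0.040 + s ≈ 0.040 (Ksp is small, so little additional dissolves).
Ksp ≈ (2s)^2 × 0.040
s = 5.2 × 10^-11 M
Check: s = 5.2 × 10^-11 ≪ 0.040, so the approximation is valid.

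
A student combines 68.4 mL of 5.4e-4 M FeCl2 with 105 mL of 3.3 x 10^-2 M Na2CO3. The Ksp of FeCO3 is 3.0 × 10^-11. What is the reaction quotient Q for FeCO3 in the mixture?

Q = 4.3 x 10^-6

Total volume = 68.4 + 105 = 173.4 mL.
[Fe^2+] = 5.4 × 10^-4 × (68.4/173.4) = 2.13 x 10^-4 M
[CO3^2-] = 3.3 × 10^-2 × (105/173.4) = 2.00 × 10^-2 M
FeCO3(s) <=> Fe^2+ + CO3^2-, so Q = [Fe^2+][CO3^2-]
Q = (2.13 × 10^-4)(2.00 x 10^-2) = 4.3 x 10^-6
Q > Ksp, so FeCO3 will precipitate.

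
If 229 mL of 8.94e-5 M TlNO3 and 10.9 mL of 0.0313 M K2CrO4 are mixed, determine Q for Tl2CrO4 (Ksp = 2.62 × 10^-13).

Q = 1.04 × 10^-11

Total volume = 229 + 10.9 = 239.9 mL.
[Tl^+] = 8.94 x 10^-5 × (229/239.9) = 8.534 × 10^-5 M
[CrO4^2-] = 3.13 x 10^-2 × (10.9/239.9) = 1.422 x 10^-3 M
Tl2CrO4(s) ⇌ 2 Tl^+(aq) + CrO4^2-(aq), so Q = [Tl^+]^2[CrO4^2-]
Q = (8.534 x 10^-5)^2(1.422 x 10^-3) = 1.04 x 10^-11
Q > Ksp, so Tl2CrO4 will precipitate.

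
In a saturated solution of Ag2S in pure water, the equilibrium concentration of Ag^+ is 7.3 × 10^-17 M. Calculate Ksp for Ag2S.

1.9 × 10^-49

Ag2S(s) <=> 2 Ag^+(aq) + S^2-(aq)
Stoichiometry gives [S^2-] = (1/2)[Ag^+] = 3.65 x 10^-17 M.
Ksp = [Ag^+]^2[S^2-]
Ksp = (7.3 × 10^-17)^2 × 3.65 × 10^-17 = 1.9 × 10^-49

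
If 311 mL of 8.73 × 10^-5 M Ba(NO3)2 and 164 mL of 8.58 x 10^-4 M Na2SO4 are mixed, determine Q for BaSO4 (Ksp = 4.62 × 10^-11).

Q ≈ 1.69e-8

Total volume = 311 + 164 = 475 mL.
[Ba^2+] = 8.73 x 10^-5 × (311/475) = 5.716 × 10^-5 M
[SO4^2-] = 8.58 × 10^-4 × (164/475) = 2.962 × 10^-4 M
BaSO4(s) ⇌ Ba^2+(aq) + SO4^2-(aq), so Q = [Ba^2+][SO4^2-]
Q = (5.716 × 10^-5)(2.962 × 10^-4) = 1.69 × 10^-8
Q > Ksp, so BaSO4 will precipitate.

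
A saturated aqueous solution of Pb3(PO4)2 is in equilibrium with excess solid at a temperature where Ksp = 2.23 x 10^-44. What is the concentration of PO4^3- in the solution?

Pb3(PO4)2(s) ⇌ 3 Pb^2+(aq) + 2 PO4^3-(aq)
Ksp = [Pb^2+]^3[PO4^3-]^2
For each mole of Pb3(PO4)2 that dissolves: [Pb^2+] = 3s, [PO4^3-] = 2s.
Ksp = (3s)^3(2s)^2 = 108s^5
s^5 = 2.23 x 10^-44 / 108, so s = 7.294 × 10^-10 M
[PO4^3-] = 2s = 1.46 x 10^-9 M

[PO4^3-] = 1.46e-9 M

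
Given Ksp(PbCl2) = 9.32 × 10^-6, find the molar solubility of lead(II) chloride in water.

PbCl2(s) ⇌ Pb^2+ + 2 Cl^-
Ksp = [Pb^2+][Cl^-]^2
With molar solubility s: [Pb^2+] = s, [Cl^-] = 2s.
So Ksp = s × (2s)^2 = 4s^3
s^3 = 9.32 × 10^-6 / 4, so s = 1.33 × 10^-2 M

s = 0.0133 M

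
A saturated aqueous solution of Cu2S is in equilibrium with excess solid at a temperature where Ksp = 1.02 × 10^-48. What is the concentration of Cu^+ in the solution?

[Cu^+] ≈ 1.27 x 10^-16 M

Cu2S(s) <=> 2 Cu^+(aq) + S^2-(aq)
Ksp = [Cu^+]^2[S^2-]
Let s = molar solubility. Then [Cu^+] = 2s and [S^2-] = s.
Substituting: Ksp = (2s)^2s = 4s^3
Solving, s = (1.02 × 10^-48/4)^(1/3) = 6.341 × 10^-17 M
[Cu^+] = 2s = 1.27 x 10^-16 M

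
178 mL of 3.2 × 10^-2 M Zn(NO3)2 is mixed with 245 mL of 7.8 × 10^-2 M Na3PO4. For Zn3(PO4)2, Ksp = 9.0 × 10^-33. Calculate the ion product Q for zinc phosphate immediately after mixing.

Q = 5.0e-9

Total volume = 178 + 245 = 423 mL.
[Zn^2+] = 3.2 × 10^-2 × (178/423) = 1.35 x 10^-2 M
[PO4^3-] = 7.8 x 10^-2 × (245/423) = 4.52 × 10^-2 M
Zn3(PO4)2(s) ⇌ 3 Zn^2+(aq) + 2 PO4^3-(aq), so Q = [Zn^2+]^3[PO4^3-]^2
Q = (1.35 x 10^-2)^3(4.52 × 10^-2)^2 = 5.0 × 10^-9
Q > Ksp, so Zn3(PO4)2 will precipitate.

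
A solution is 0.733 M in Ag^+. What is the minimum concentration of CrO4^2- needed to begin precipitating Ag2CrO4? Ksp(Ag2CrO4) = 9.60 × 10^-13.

Ag2CrO4(s) ⇌ 2 Ag^+(aq) + CrO4^2-(aq)
Ksp = [Ag^+]^2[CrO4^2-]
Precipitation begins when Q = Ksp. With [Ag^+] = 0.733 M:
9.60 × 10^-13 = (0.733)^2 × [CrO4^2-]
[CrO4^2-] = (9.60 × 10^-13 / 5.373 × 10^-1) = 1.79 × 10^-12 M

[CrO4^2-] = 1.79 × 10^-12 M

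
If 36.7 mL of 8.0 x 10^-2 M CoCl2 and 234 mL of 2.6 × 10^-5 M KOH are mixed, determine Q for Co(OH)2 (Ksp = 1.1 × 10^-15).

Q ≈ 5.5 x 10^-12

Total volume = 36.7 + 234 = 270.7 mL.
[Co^2+] = 8.0 × 10^-2 × (36.7/270.7) = 1.08 × 10^-2 M
[OH^-] = 2.6 × 10^-5 × (234/270.7) = 2.25 x 10^-5 M
Co(OH)2(s) ⇌ Co^2+(aq) + 2 OH^-(aq), so Q = [Co^2+][OH^-]^2
Q = (1.08 × 10^-2)(2.25 × 10^-5)^2 = 5.5 × 10^-12
Q > Ksp, so Co(OH)2 will precipitate.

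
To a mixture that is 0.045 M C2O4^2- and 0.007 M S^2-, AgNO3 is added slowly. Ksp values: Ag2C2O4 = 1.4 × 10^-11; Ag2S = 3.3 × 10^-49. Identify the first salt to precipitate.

Each salt begins to precipitate when Q = Ksp, i.e. when [Ag^+] reaches its threshold.
For Ag2C2O4: 1.4 × 10^-11 = 0.045 × [Ag^+]^2  ⇒  [Ag^+] = 1.8 × 10^-5 M.
For Ag2S: 3.3 × 10^-49 = 0.007 × [Ag^+]^2  ⇒  [Ag^+] = 6.9 x 10^-24 M.
The salt with the lower threshold [Ag^+] precipitates first: Ag2S.

Ag2S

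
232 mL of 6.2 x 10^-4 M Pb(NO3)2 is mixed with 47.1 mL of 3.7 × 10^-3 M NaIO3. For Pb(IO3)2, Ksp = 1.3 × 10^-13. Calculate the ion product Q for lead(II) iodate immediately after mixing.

Q = 2.0e-10

Total volume = 232 + 47.1 = 279.1 mL.
[Pb^2+] = 6.2 × 10^-4 × (232/279.1) = 5.15 x 10^-4 M
[IO3^-] = 3.7 × 10^-3 × (47.1/279.1) = 6.24 x 10^-4 M
Pb(IO3)2(s) ⇌ Pb^2+(aq) + 2 IO3^-(aq), so Q = [Pb^2+][IO3^-]^2
Q = (5.15 × 10^-4)(6.24 × 10^-4)^2 = 2.0 × 10^-10
Q > Ksp, so Pb(IO3)2 will precipitate.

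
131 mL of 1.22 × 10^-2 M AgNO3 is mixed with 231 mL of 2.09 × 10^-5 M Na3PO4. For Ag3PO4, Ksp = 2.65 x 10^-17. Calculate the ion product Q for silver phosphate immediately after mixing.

Total volume = 131 + 231 = 362 mL.
[Ag^+] = 1.22 × 10^-2 × (131/362) = 4.415 × 10^-3 M
[PO4^3-] = 2.09 × 10^-5 × (231/362) = 1.334 × 10^-5 M
Ag3PO4(s) <=> 3 Ag^+ + PO4^3-, so Q = [Ag^+]^3[PO4^3-]
Q = (4.415 x 10^-3)^3(1.334 × 10^-5) = 1.15 x 10^-12
Q > Ksp, so Ag3PO4 will precipitate.

1.15 × 10^-12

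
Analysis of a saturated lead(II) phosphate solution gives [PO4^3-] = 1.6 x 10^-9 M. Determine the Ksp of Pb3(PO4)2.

Ksp = 3.5 × 10^-44

Pb3(PO4)2(s) ⇌ 3 Pb^2+ + 2 PO4^3-
Stoichiometry gives [Pb^2+] = (3/2)[PO4^3-] = 2.40 x 10^-9 M.
Ksp = [Pb^2+]^3[PO4^3-]^2
Ksp = (2.40 × 10^-9)^3 × (1.6 × 10^-9)^2 = 3.5 × 10^-44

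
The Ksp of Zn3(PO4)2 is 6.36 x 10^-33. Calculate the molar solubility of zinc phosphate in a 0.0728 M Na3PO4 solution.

3.54 x 10^-11 M

Zn3(PO4)2(s) ⇌ 3 Zn^2+(aq) + 2 PO4^3-(aq)
Ksp = [Zn^2+]^3[PO4^3-]^2
If s mol/L dissolves here, [Zn^2+] = 3s, [PO4^3-] = 0.0728 + 2s ≈ 0.0728 (since PO4^3- from Na3PO4 dominates).
Ksp ≈ (3s)^3 × (0.0728)^2
s = 3.54 × 10^-11 M
Check: 2s = 7.1 × 10^-11 ≪ 0.0728, so the approximation is valid.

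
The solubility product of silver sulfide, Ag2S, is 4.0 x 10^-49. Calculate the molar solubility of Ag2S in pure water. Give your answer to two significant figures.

Ag2S(s) <=> 2 Ag^+ + S^2-
Ksp = [Ag^+]^2[S^2-]
For each mole of Ag2S that dissolves: [Ag^+] = 2s, [S^2-] = s.
Substituting: Ksp = (2s)^2s = 4s^3
s^3 = 4.0 x 10^-49 / 4, so s = 4.6 × 10^-17 M

s = 4.6e-17 M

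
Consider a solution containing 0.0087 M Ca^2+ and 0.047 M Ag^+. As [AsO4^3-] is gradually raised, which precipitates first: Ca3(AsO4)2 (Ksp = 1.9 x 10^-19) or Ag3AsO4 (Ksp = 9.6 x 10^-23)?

Each salt begins to precipitate when Q = Ksp, i.e. when [AsO4^3-] reaches its threshold.
For Ca3(AsO4)2: 1.9 x 10^-19 = (0.0087)^3 × [AsO4^3-]^2  ⇒  [AsO4^3-] = 5.4 × 10^-7 M.
For Ag3AsO4: 9.6 x 10^-23 = (0.047)^3 × [AsO4^3-]  ⇒  [AsO4^3-] = 9.2 × 10^-19 M.
The salt with the lower threshold [AsO4^3-] precipitates first: Ag3AsO4.

Ag3AsO4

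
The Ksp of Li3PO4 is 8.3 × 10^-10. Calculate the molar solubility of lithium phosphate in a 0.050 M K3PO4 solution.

Li3PO4(s) ⇌ 3 Li^+(aq) + PO4^3-(aq)
Ksp = [Li^+]^3[PO4^3-]
Let s be the molar solubility in this solution. [Li^+] = 3s, [PO4^3-] = 0.050 + s ≈ 0.050 (since PO4^3- from K3PO4 dominates).
Ksp ≈ (3s)^3 × 0.050
s = 8.5 × 10^-4 M
Check: s = 8.5 × 10^-4 ≪ 0.050, so the approximation is valid.

s = 8.5 × 10^-4 M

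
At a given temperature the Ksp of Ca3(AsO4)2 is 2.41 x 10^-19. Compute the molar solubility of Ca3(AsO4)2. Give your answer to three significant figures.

s ≈ 7.41 × 10^-5 M

Ca3(AsO4)2(s) <=> 3 Ca^2+(aq) + 2 AsO4^3-(aq)
Ksp = [Ca^2+]^3[AsO4^3-]^2
If s mol/L of Ca3(AsO4)2 dissolves, [Ca^2+] = 3s and [AsO4^3-] = 2s.
So Ksp = (3s)^3 × (2s)^2 = 108s^5
Solving, s = (2.41 x 10^-19/108)^(1/5) = 7.41 × 10^-5 M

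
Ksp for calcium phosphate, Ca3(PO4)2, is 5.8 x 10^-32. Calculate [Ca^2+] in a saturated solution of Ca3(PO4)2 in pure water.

Ca3(PO4)2(s) ⇌ 3 Ca^2+ + 2 PO4^3-
Ksp = [Ca^2+]^3[PO4^3-]^2
If s mol/L of Ca3(PO4)2 dissolves, [Ca^2+] = 3s and [PO4^3-] = 2s.
Ksp = (3s)^3(2s)^2 = 108s^5
s = (5.8 x 10^-32 / 108)^(1/5) = 2.22 × 10^-7 M
[Ca^2+] = 3s = 6.7 × 10^-7 M

[Ca^2+] ≈ 6.7 × 10^-7 M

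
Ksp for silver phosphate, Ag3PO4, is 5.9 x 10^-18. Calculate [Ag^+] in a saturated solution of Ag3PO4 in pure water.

[Ag^+] = 6.5 × 10^-5 M

Ag3PO4(s) ⇌ 3 Ag^+ + PO4^3-
Ksp = [Ag^+]^3[PO4^3-]
If s mol/L of Ag3PO4 dissolves, [Ag^+] = 3s and [PO4^3-] = s.
Ksp = (3s)^3s = 27s^4
s = (5.9 x 10^-18 / 27)^(1/4) = 2.16 × 10^-5 M
[Ag^+] = 3s = 6.5 × 10^-5 M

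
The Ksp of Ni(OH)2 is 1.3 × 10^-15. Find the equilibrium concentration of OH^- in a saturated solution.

Ni(OH)2(s) ⇌ Ni^2+ + 2 OH^-
Ksp = [Ni^2+][OH^-]^2
For each mole of Ni(OH)2 that dissolves: [Ni^2+] = s, [OH^-] = 2s.
Substituting: Ksp = s(2s)^2 = 4s^3
Solving, s = (1.3 × 10^-15/4)^(1/3) = 6.88 × 10^-6 M
[OH^-] = 2s = 1.4 x 10^-5 M

1.4 × 10^-5 M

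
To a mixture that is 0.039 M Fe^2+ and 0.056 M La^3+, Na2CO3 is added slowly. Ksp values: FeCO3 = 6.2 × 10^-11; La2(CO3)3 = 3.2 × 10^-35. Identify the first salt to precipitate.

Precipitation of each salt starts when its ion product equals its Ksp.
For FeCO3: 6.2 × 10^-11 = 0.039 × [CO3^2-]  ⇒  [CO3^2-] = 1.6 × 10^-9 M.
For La2(CO3)3: 3.2 × 10^-35 = (0.056)^2 × [CO3^2-]^3  ⇒  [CO3^2-] = 2.2 x 10^-11 M.
The salt with the lower threshold [CO3^2-] precipitates first: La2(CO3)3.

La2(CO3)3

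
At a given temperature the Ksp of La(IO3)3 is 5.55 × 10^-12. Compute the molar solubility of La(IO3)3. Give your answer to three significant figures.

La(IO3)3(s) <=> La^3+ + 3 IO3^-
Ksp = [La^3+][IO3^-]^3
With molar solubility s: [La^3+] = s, [IO3^-] = 3s.
So Ksp = s × (3s)^3 = 27s^4
Solving, s = (5.55 × 10^-12/27)^(1/4) = 6.73 x 10^-4 M

s ≈ 6.73 × 10^-4 M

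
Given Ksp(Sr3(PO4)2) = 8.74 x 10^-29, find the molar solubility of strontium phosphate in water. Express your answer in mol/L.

s = 9.59 × 10^-7 M

Sr3(PO4)2(s) ⇌ 3 Sr^2+(aq) + 2 PO4^3-(aq)
Ksp = [Sr^2+]^3[PO4^3-]^2
If s mol/L of Sr3(PO4)2 dissolves, [Sr^2+] = 3s and [PO4^3-] = 2s.
So Ksp = (3s)^3 × (2s)^2 = 108s^5
s = (8.74 x 10^-29 / 108)^(1/5) = 9.59 × 10^-7 M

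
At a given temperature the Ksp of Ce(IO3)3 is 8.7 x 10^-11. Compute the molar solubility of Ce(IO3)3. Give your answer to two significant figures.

1.3e-3 M

Ce(IO3)3(s) <=> Ce^3+(aq) + 3 IO3^-(aq)
Ksp = [Ce^3+][IO3^-]^3
For each mole of Ce(IO3)3 that dissolves: [Ce^3+] = s, [IO3^-] = 3s.
Ksp = s(3s)^3 = 27s^4
s^4 = 8.7 x 10^-11 / 27, so s = 1.3 × 10^-3 M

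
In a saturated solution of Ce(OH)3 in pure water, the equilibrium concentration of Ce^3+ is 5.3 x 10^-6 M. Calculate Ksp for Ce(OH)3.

Ksp = 2.1e-20

Ce(OH)3(s) <=> Ce^3+ + 3 OH^-
Stoichiometry gives [OH^-] = (3/1)[Ce^3+] = 1.59 × 10^-5 M.
Ksp = [Ce^3+][OH^-]^3
Ksp = 5.3 x 10^-6 × (1.59 x 10^-5)^3 = 2.1 × 10^-20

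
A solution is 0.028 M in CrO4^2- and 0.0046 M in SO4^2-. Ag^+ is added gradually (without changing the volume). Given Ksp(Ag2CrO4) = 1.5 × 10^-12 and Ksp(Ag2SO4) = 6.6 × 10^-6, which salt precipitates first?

Each salt begins to precipitate when Q = Ksp, i.e. when [Ag^+] reaches its threshold.
For Ag2CrO4: 1.5 × 10^-12 = 0.028 × [Ag^+]^2  ⇒  [Ag^+] = 7.3 × 10^-6 M.
For Ag2SO4: 6.6 × 10^-6 = 0.0046 × [Ag^+]^2  ⇒  [Ag^+] = 3.8 × 10^-2 M.
The salt with the lower threshold [Ag^+] precipitates first: Ag2CrO4.

Ag2CrO4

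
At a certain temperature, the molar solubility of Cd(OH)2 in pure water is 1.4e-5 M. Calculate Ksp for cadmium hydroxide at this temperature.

Ksp ≈ 1.1e-14

Cd(OH)2(s) ⇌ Cd^2+ + 2 OH^-
With molar solubility s: [Cd^2+] = s, [OH^-] = 2s.
Ksp = [Cd^2+][OH^-]^2
Substituting: Ksp = s(2s)^2 = 4s^3
With s = 1.4 x 10^-5: Ksp = 1.1 x 10^-14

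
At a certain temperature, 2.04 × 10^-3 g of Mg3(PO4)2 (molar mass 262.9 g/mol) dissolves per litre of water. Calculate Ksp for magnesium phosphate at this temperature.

Ksp ≈ 3.04 × 10^-24

Molar solubility s = (2.04 x 10^-3 g/L) / (262.9 g/mol) = 7.760 × 10^-6 M.
Mg3(PO4)2(s) ⇌ 3 Mg^2+(aq) + 2 PO4^3-(aq)
Let s = molar solubility. Then [Mg^2+] = 3s and [PO4^3-] = 2s.
Ksp = [Mg^2+]^3[PO4^3-]^2
Ksp = (3s)^3(2s)^2 = 108s^5
With s = 7.760 × 10^-6: Ksp = 3.04 x 10^-24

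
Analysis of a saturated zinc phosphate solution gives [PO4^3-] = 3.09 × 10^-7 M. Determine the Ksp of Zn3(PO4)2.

9.51e-33

Zn3(PO4)2(s) <=> 3 Zn^2+(aq) + 2 PO4^3-(aq)
Stoichiometry gives [Zn^2+] = (3/2)[PO4^3-] = 4.635 x 10^-7 M.
Ksp = [Zn^2+]^3[PO4^3-]^2
Ksp = (4.635 × 10^-7)^3 × (3.09 × 10^-7)^2 = 9.51 x 10^-33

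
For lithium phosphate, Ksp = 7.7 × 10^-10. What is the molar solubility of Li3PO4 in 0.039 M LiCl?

s ≈ 1.3 x 10^-5 M

Li3PO4(s) <=> 3 Li^+ + PO4^3-
Ksp = [Li^+]^3[PO4^3-]
Let s = moles of Li3PO4 that dissolve per litre. [Li^+] = 0.039 + 3s ≈ 0.039, [PO4^3-] = s (common-ion effect: Li^+ is already 0.039 M).
Ksp ≈ (0.039)^3 × s
s = 1.3 × 10^-5 M
Check: 3s = 3.9 × 10^-5 ≪ 0.039, so the approximation is valid.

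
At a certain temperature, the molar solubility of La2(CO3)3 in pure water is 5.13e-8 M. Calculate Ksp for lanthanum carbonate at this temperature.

La2(CO3)3(s) ⇌ 2 La^3+(aq) + 3 CO3^2-(aq)
For each mole of La2(CO3)3 that dissolves: [La^3+] = 2s, [CO3^2-] = 3s.
Ksp = [La^3+]^2[CO3^2-]^3
Ksp = (2s)^2(3s)^3 = 108s^5
With s = 5.13 × 10^-8: Ksp = 3.84 × 10^-35

Ksp ≈ 3.84 × 10^-35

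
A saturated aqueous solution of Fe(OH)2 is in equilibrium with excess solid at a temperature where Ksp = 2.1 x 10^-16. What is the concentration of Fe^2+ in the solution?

3.7e-6 M

Fe(OH)2(s) ⇌ Fe^2+ + 2 OH^-
Ksp = [Fe^2+][OH^-]^2
Let s = molar solubility. Then [Fe^2+] = s and [OH^-] = 2s.
So Ksp = s × (2s)^2 = 4s^3
s = (2.1 x 10^-16 / 4)^(1/3) = 3.74 x 10^-6 M
[Fe^2+] = s = 3.7 × 10^-6 M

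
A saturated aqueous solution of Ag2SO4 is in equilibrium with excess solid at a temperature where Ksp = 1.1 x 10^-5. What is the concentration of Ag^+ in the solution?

Ag2SO4(s) ⇌ 2 Ag^+ + SO4^2-
Ksp = [Ag^+]^2[SO4^2-]
With molar solubility s: [Ag^+] = 2s, [SO4^2-] = s.
Substituting: Ksp = (2s)^2s = 4s^3
s = (1.1 x 10^-5 / 4)^(1/3) = 1.40 x 10^-2 M
[Ag^+] = 2s = 2.8 x 10^-2 M

[Ag^+] ≈ 0.028 M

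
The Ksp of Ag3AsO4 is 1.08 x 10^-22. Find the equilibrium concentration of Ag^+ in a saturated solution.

Ag3AsO4(s) ⇌ 3 Ag^+(aq) + AsO4^3-(aq)
Ksp = [Ag^+]^3[AsO4^3-]
Let s = molar solubility. Then [Ag^+] = 3s and [AsO4^3-] = s.
So Ksp = (3s)^3 × s = 27s^4
Solving, s = (1.08 x 10^-22/27)^(1/4) = 1.414 × 10^-6 M
[Ag^+] = 3s = 4.24 x 10^-6 M

[Ag^+] = 4.24 x 10^-6 M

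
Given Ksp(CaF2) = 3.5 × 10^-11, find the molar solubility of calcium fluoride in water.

CaF2(s) <=> Ca^2+ + 2 F^-
Ksp = [Ca^2+][F^-]^2
With molar solubility s: [Ca^2+] = s, [F^-] = 2s.
Substituting: Ksp = s(2s)^2 = 4s^3
s = (3.5 × 10^-11 / 4)^(1/3) = 2.1 x 10^-4 M

s = 2.1e-4 M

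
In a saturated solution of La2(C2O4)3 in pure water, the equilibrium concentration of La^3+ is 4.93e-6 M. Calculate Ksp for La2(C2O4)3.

Ksp = 9.83 x 10^-27

La2(C2O4)3(s) <=> 2 La^3+ + 3 C2O4^2-
Stoichiometry gives [C2O4^2-] = (3/2)[La^3+] = 7.395 x 10^-6 M.
Ksp = [La^3+]^2[C2O4^2-]^3
Ksp = (4.93 x 10^-6)^2 × (7.395 x 10^-6)^3 = 9.83 × 10^-27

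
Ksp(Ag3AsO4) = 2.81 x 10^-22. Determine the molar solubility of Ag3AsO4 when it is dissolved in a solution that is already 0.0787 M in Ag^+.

s ≈ 5.76 x 10^-19 M

Ag3AsO4(s) ⇌ 3 Ag^+(aq) + AsO4^3-(aq)
Ksp = [Ag^+]^3[AsO4^3-]
Let s be the molar solubility in this solution. [Ag^+] = 0.0787 + 3s ≈ 0.0787, [AsO4^3-] = s (Ksp is small, so little additional dissolves).
Ksp ≈ (0.0787)^3 × s
s = 5.76 x 10^-19 M
Check: 3s = 1.7 x 10^-18 ≪ 0.0787, so the approximation is valid.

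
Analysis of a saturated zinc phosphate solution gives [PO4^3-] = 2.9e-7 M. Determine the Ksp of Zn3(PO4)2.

Zn3(PO4)2(s) ⇌ 3 Zn^2+(aq) + 2 PO4^3-(aq)
Stoichiometry gives [Zn^2+] = (3/2)[PO4^3-] = 4.35 x 10^-7 M.
Ksp = [Zn^2+]^3[PO4^3-]^2
Ksp = (4.35 × 10^-7)^3 × (2.9 × 10^-7)^2 = 6.9 × 10^-33

Ksp ≈ 6.9e-33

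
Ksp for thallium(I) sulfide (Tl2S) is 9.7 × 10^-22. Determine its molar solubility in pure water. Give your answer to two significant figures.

s ≈ 6.2e-8 M

Tl2S(s) ⇌ 2 Tl^+ + S^2-
Ksp = [Tl^+]^2[S^2-]
Let s = molar solubility. Then [Tl^+] = 2s and [S^2-] = s.
Ksp = (2s)^2s = 4s^3
s = (9.7 × 10^-22 / 4)^(1/3) = 6.2 × 10^-8 M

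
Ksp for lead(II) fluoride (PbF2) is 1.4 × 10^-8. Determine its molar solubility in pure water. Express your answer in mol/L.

s = 1.5e-3 M

PbF2(s) ⇌ Pb^2+ + 2 F^-
Ksp = [Pb^2+][F^-]^2
If s mol/L of PbF2 dissolves, [Pb^2+] = s and [F^-] = 2s.
Ksp = s(2s)^2 = 4s^3
s = (1.4 × 10^-8 / 4)^(1/3) = 1.5 x 10^-3 M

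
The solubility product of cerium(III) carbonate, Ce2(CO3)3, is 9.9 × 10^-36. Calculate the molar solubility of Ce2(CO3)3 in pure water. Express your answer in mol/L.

3.9 x 10^-8 M

Ce2(CO3)3(s) ⇌ 2 Ce^3+ + 3 CO3^2-
Ksp = [Ce^3+]^2[CO3^2-]^3
Let s = molar solubility. Then [Ce^3+] = 2s and [CO3^2-] = 3s.
So Ksp = (2s)^2 × (3s)^3 = 108s^5
s = (9.9 × 10^-36 / 108)^(1/5) = 3.9 x 10^-8 M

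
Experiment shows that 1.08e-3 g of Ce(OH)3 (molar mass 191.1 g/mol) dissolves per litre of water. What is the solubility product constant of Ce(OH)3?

2.75 × 10^-20

Molar solubility s = (1.08 × 10^-3 g/L) / (191.1 g/mol) = 5.651 × 10^-6 M.
Ce(OH)3(s) <=> Ce^3+ + 3 OH^-
If s mol/L of Ce(OH)3 dissolves, [Ce^3+] = s and [OH^-] = 3s.
Ksp = [Ce^3+][OH^-]^3
So Ksp = s × (3s)^3 = 27s^4
With s = 5.651 × 10^-6: Ksp = 2.75 x 10^-20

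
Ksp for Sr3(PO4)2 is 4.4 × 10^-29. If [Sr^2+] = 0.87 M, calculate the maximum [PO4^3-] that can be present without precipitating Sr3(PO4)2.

[PO4^3-] ≈ 8.2 x 10^-15 M

Sr3(PO4)2(s) ⇌ 3 Sr^2+(aq) + 2 PO4^3-(aq)
Ksp = [Sr^2+]^3[PO4^3-]^2
Precipitation begins when Q = Ksp. With [Sr^2+] = 0.87 M:
4.4 × 10^-29 = (0.87)^3 × [PO4^3-]^2
[PO4^3-] = (4.4 × 10^-29 / 6.59 x 10^-1)^(1/2) = 8.2 × 10^-15 M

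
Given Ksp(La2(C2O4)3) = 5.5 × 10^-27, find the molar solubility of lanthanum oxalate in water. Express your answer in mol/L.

s = 2.2 × 10^-6 M

La2(C2O4)3(s) ⇌ 2 La^3+ + 3 C2O4^2-
Ksp = [La^3+]^2[C2O4^2-]^3
If s mol/L of La2(C2O4)3 dissolves, [La^3+] = 2s and [C2O4^2-] = 3s.
So Ksp = (2s)^2 × (3s)^3 = 108s^5
s^5 = 5.5 × 10^-27 / 108, so s = 2.2 x 10^-6 M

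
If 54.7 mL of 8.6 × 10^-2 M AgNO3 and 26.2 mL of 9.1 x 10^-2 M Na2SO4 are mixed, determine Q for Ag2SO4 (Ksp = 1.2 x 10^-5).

Total volume = 54.7 + 26.2 = 80.9 mL.
[Ag^+] = 8.6 × 10^-2 × (54.7/80.9) = 5.81 × 10^-2 M
[SO4^2-] = 9.1 × 10^-2 × (26.2/80.9) = 2.95 × 10^-2 M
Ag2SO4(s) ⇌ 2 Ag^+ + SO4^2-, so Q = [Ag^+]^2[SO4^2-]
Q = (5.81 × 10^-2)^2(2.95 x 10^-2) = 1.0 × 10^-4
Q > Ksp, so Ag2SO4 will precipitate.

Q = 1.0 × 10^-4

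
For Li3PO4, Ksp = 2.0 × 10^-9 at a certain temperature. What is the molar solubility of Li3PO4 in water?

Li3PO4(s) ⇌ 3 Li^+ + PO4^3-
Ksp = [Li^+]^3[PO4^3-]
Let s = molar solubility. Then [Li^+] = 3s and [PO4^3-] = s.
Substituting: Ksp = (3s)^3s = 27s^4
Solving, s = (2.0 × 10^-9/27)^(1/4) = 2.9 × 10^-3 M

2.9e-3 M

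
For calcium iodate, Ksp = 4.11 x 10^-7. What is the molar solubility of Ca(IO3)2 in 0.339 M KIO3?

s = 3.58e-6 M

Ca(IO3)2(s) ⇌ Ca^2+(aq) + 2 IO3^-(aq)
Ksp = [Ca^2+][IO3^-]^2
If s mol/L dissolves here, [Ca^2+] = s, [IO3^-] = 0.339 + 2s ≈ 0.339 (common-ion effect: IO3^- is already 0.339 M).
Ksp ≈ s × (0.339)^2
s = 3.58 × 10^-6 M
Check: 2s = 7.2 x 10^-6 ≪ 0.339, so the approximation is valid.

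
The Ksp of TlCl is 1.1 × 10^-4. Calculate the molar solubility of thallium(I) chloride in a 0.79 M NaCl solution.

TlCl(s) ⇌ Tl^+(aq) + Cl^-(aq)
Ksp = [Tl^+][Cl^-]
Let s = moles of TlCl that dissolve per litre. [Tl^+] = s, [Cl^-] = 0.79 + s ≈ 0.79 (since Cl^- from NaCl dominates).
Ksp ≈ s × 0.79
s = 1.4 x 10^-4 M
Check: s = 1.4 x 10^-4 ≪ 0.79, so the approximation is valid.

1.4e-4 M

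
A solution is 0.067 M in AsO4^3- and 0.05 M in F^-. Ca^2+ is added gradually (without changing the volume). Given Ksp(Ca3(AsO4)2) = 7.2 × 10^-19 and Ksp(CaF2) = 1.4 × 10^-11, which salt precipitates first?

CaF2

Each salt begins to precipitate when Q = Ksp, i.e. when [Ca^2+] reaches its threshold.
For Ca3(AsO4)2: 7.2 × 10^-19 = (0.067)^2 × [Ca^2+]^3  ⇒  [Ca^2+] = 5.4 × 10^-6 M.
For CaF2: 1.4 × 10^-11 = (0.05)^2 × [Ca^2+]  ⇒  [Ca^2+] = 5.6 × 10^-9 M.
The salt with the lower threshold [Ca^2+] precipitates first: CaF2.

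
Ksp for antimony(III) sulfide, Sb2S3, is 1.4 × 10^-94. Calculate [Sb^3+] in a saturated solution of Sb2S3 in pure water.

[Sb^3+] = 1.3e-19 M

Sb2S3(s) ⇌ 2 Sb^3+(aq) + 3 S^2-(aq)
Ksp = [Sb^3+]^2[S^2-]^3
If s mol/L of Sb2S3 dissolves, [Sb^3+] = 2s and [S^2-] = 3s.
Substituting: Ksp = (2s)^2(3s)^3 = 108s^5
s^5 = 1.4 × 10^-94 / 108, so s = 6.65 × 10^-20 M
[Sb^3+] = 2s = 1.3 × 10^-19 M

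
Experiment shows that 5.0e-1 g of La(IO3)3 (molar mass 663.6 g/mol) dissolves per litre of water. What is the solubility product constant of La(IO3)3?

8.7 × 10^-12

Molar solubility s = (5.0 × 10^-1 g/L) / (663.6 g/mol) = 7.53 × 10^-4 M.
La(IO3)3(s) ⇌ La^3+(aq) + 3 IO3^-(aq)
If s mol/L of La(IO3)3 dissolves, [La^3+] = s and [IO3^-] = 3s.
Ksp = [La^3+][IO3^-]^3
So Ksp = s × (3s)^3 = 27s^4
Ksp = 27 × (7.53 × 10^-4)^4 = 8.7 x 10^-12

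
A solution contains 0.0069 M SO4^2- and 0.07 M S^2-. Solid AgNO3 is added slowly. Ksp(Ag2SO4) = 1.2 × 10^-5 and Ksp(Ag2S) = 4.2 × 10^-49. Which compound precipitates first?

Precipitation of each salt starts when its ion product equals its Ksp.
For Ag2SO4: 1.2 × 10^-5 = 0.0069 × [Ag^+]^2  ⇒  [Ag^+] = 4.2 × 10^-2 M.
For Ag2S: 4.2 × 10^-49 = 0.07 × [Ag^+]^2  ⇒  [Ag^+] = 2.4 × 10^-24 M.
The salt with the lower threshold [Ag^+] precipitates first: Ag2S.

Ag2S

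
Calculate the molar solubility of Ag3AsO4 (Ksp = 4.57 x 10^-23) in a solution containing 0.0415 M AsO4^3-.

s ≈ 3.44 x 10^-8 M

Ag3AsO4(s) <=> 3 Ag^+ + AsO4^3-
Ksp = [Ag^+]^3[AsO4^3-]
Let s be the molar solubility in this solution. [Ag^+] = 3s, [AsO4^3-] = 0.0415 + s ≈ 0.0415 (since the AsO4^3- already present dominates).
Ksp ≈ (3s)^3 × 0.0415
s = 3.44 x 10^-8 M
Check: s = 3.4 × 10^-8 ≪ 0.0415, so the approximation is valid.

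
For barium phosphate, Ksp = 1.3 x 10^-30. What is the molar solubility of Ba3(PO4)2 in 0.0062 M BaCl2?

Ba3(PO4)2(s) ⇌ 3 Ba^2+ + 2 PO4^3-
Ksp = [Ba^2+]^3[PO4^3-]^2
Let s = moles of Ba3(PO4)2 that dissolve per litre. [Ba^2+] = 0.0062 + 3s ≈ 0.0062, [PO4^3-] = 2s (common-ion effect: Ba^2+ is already 0.0062 M).
Ksp ≈ (0.0062)^3 × (2s)^2
s = 1.2 x 10^-12 M
Check: 3s = 3.5 × 10^-12 ≪ 0.0062, so the approximation is valid.

s ≈ 1.2e-12 M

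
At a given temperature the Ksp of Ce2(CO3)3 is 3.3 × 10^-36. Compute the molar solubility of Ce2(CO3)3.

s ≈ 3.1 x 10^-8 M

Ce2(CO3)3(s) ⇌ 2 Ce^3+(aq) + 3 CO3^2-(aq)
Ksp = [Ce^3+]^2[CO3^2-]^3
Let s = molar solubility. Then [Ce^3+] = 2s and [CO3^2-] = 3s.
Substituting: Ksp = (2s)^2(3s)^3 = 108s^5
s^5 = 3.3 × 10^-36 / 108, so s = 3.1 x 10^-8 M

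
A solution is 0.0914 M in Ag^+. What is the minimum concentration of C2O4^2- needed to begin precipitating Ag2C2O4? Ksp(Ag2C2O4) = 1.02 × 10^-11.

[C2O4^2-] ≈ 1.22 × 10^-9 M

Ag2C2O4(s) ⇌ 2 Ag^+ + C2O4^2-
Ksp = [Ag^+]^2[C2O4^2-]
Precipitation begins when Q = Ksp. With [Ag^+] = 0.0914 M:
1.02 × 10^-11 = (0.0914)^2 × [C2O4^2-]
[C2O4^2-] = (1.02 × 10^-11 / 8.354 x 10^-3) = 1.22 × 10^-9 M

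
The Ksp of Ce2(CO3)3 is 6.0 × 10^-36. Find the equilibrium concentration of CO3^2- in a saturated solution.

[CO3^2-] ≈ 1.1e-7 M

Ce2(CO3)3(s) ⇌ 2 Ce^3+ + 3 CO3^2-
Ksp = [Ce^3+]^2[CO3^2-]^3
For each mole of Ce2(CO3)3 that dissolves: [Ce^3+] = 2s, [CO3^2-] = 3s.
Substituting: Ksp = (2s)^2(3s)^3 = 108s^5
s = (6.0 × 10^-36 / 108)^(1/5) = 3.54 × 10^-8 M
[CO3^2-] = 3s = 1.1 × 10^-7 M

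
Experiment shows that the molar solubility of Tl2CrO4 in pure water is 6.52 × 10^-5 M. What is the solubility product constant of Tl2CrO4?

Ksp ≈ 1.11 × 10^-12

Tl2CrO4(s) ⇌ 2 Tl^+(aq) + CrO4^2-(aq)
If s mol/L of Tl2CrO4 dissolves, [Tl^+] = 2s and [CrO4^2-] = s.
Ksp = [Tl^+]^2[CrO4^2-]
Ksp = (2s)^2s = 4s^3
With s = 6.52 x 10^-5: Ksp = 1.11 x 10^-12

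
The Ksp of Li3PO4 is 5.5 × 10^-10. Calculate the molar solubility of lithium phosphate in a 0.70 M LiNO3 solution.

Li3PO4(s) ⇌ 3 Li^+ + PO4^3-
Ksp = [Li^+]^3[PO4^3-]
Let s = moles of Li3PO4 that dissolve per litre. [Li^+] = 0.70 + 3s ≈ 0.70, [PO4^3-] = s (common-ion effect: Li^+ is already 0.70 M).
Ksp ≈ (0.70)^3 × s
s = 1.6 x 10^-9 M
Check: 3s = 4.8 × 10^-9 ≪ 0.70, so the approximation is valid.

s = 1.6 x 10^-9 M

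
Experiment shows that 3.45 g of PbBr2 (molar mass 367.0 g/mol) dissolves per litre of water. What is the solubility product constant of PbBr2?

Molar solubility s = (3.45 g/L) / (367.0 g/mol) = 9.401 × 10^-3 M.
PbBr2(s) <=> Pb^2+(aq) + 2 Br^-(aq)
With molar solubility s: [Pb^2+] = s, [Br^-] = 2s.
Ksp = [Pb^2+][Br^-]^2
Substituting: Ksp = s(2s)^2 = 4s^3
Ksp = 4 × (9.401 × 10^-3)^3 = 3.32 × 10^-6

Ksp ≈ 3.32 × 10^-6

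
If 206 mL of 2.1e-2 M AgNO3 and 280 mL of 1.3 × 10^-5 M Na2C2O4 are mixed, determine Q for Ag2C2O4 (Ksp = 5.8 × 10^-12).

Total volume = 206 + 280 = 486 mL.
[Ag^+] = 2.1 x 10^-2 × (206/486) = 8.90 × 10^-3 M
[C2O4^2-] = 1.3 × 10^-5 × (280/486) = 7.49 × 10^-6 M
Ag2C2O4(s) ⇌ 2 Ag^+ + C2O4^2-, so Q = [Ag^+]^2[C2O4^2-]
Q = (8.90 × 10^-3)^2(7.49 × 10^-6) = 5.9 × 10^-10
Q > Ksp, so Ag2C2O4 will precipitate.

Q ≈ 5.9 × 10^-10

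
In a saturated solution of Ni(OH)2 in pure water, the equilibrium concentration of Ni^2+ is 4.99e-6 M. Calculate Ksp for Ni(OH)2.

4.97e-16

Ni(OH)2(s) ⇌ Ni^2+(aq) + 2 OH^-(aq)
Stoichiometry gives [OH^-] = (2/1)[Ni^2+] = 9.980 × 10^-6 M.
Ksp = [Ni^2+][OH^-]^2
Ksp = 4.99 × 10^-6 × (9.980 × 10^-6)^2 = 4.97 x 10^-16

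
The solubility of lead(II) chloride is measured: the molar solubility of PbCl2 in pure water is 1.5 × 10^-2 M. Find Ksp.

PbCl2(s) <=> Pb^2+(aq) + 2 Cl^-(aq)
If s mol/L of PbCl2 dissolves, [Pb^2+] = s and [Cl^-] = 2s.
Ksp = [Pb^2+][Cl^-]^2
Ksp = s(2s)^2 = 4s^3
Ksp = 4 × (1.5 × 10^-2)^3 = 1.4 x 10^-5

Ksp = 1.4e-5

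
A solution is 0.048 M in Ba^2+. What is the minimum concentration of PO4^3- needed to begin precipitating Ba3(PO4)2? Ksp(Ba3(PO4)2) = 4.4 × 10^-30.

2.0 × 10^-13 M

Ba3(PO4)2(s) ⇌ 3 Ba^2+ + 2 PO4^3-
Ksp = [Ba^2+]^3[PO4^3-]^2
Precipitation begins when Q = Ksp. With [Ba^2+] = 0.048 M:
4.4 × 10^-30 = (0.048)^3 × [PO4^3-]^2
[PO4^3-] = (4.4 × 10^-30 / 1.11 × 10^-4)^(1/2) = 2.0 x 10^-13 M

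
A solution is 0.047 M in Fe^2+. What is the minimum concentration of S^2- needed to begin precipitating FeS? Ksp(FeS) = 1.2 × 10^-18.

FeS(s) ⇌ Fe^2+(aq) + S^2-(aq)
Ksp = [Fe^2+][S^2-]
Precipitation begins when Q = Ksp. With [Fe^2+] = 0.047 M:
1.2 × 10^-18 = (0.047) × [S^2-]
[S^2-] = (1.2 × 10^-18 / 4.7 × 10^-2) = 2.6 × 10^-17 M

[S^2-] = 2.6 x 10^-17 M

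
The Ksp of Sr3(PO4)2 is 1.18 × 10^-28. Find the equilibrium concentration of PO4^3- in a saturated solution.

Sr3(PO4)2(s) ⇌ 3 Sr^2+(aq) + 2 PO4^3-(aq)
Ksp = [Sr^2+]^3[PO4^3-]^2
For each mole of Sr3(PO4)2 that dissolves: [Sr^2+] = 3s, [PO4^3-] = 2s.
Ksp = (3s)^3(2s)^2 = 108s^5
s^5 = 1.18 × 10^-28 / 108, so s = 1.018 x 10^-6 M
[PO4^3-] = 2s = 2.04 × 10^-6 M

[PO4^3-] ≈ 2.04 × 10^-6 M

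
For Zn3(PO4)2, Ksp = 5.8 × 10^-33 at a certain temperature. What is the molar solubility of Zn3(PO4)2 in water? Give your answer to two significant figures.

s = 1.4 x 10^-7 M

Zn3(PO4)2(s) ⇌ 3 Zn^2+ + 2 PO4^3-
Ksp = [Zn^2+]^3[PO4^3-]^2
If s mol/L of Zn3(PO4)2 dissolves, [Zn^2+] = 3s and [PO4^3-] = 2s.
So Ksp = (3s)^3 × (2s)^2 = 108s^5
s = (5.8 × 10^-33 / 108)^(1/5) = 1.4 x 10^-7 M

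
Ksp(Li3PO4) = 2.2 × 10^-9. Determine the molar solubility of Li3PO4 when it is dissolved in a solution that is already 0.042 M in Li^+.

Li3PO4(s) ⇌ 3 Li^+ + PO4^3-
Ksp = [Li^+]^3[PO4^3-]
Let s be the molar solubility in this solution. [Li^+] = 0.042 + 3s ≈ 0.042, [PO4^3-] = s (common-ion effect: Li^+ is already 0.042 M).
Ksp ≈ (0.042)^3 × s
s = 3.0 x 10^-5 M
Check: 3s = 8.9 × 10^-5 ≪ 0.042, so the approximation is valid.

3.0 x 10^-5 M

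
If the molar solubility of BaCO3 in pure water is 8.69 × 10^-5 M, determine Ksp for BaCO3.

Ksp = 7.55e-9

BaCO3(s) <=> Ba^2+ + CO3^2-
For each mole of BaCO3 that dissolves: [Ba^2+] = s, [CO3^2-] = s.
Ksp = [Ba^2+][CO3^2-]
Ksp = (s)(s) = s^2
With s = 8.69 × 10^-5: Ksp = 7.55 × 10^-9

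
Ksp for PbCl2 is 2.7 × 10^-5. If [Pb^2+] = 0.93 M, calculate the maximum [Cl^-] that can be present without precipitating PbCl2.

PbCl2(s) ⇌ Pb^2+ + 2 Cl^-
Ksp = [Pb^2+][Cl^-]^2
Precipitation begins when Q = Ksp. With [Pb^2+] = 0.93 M:
2.7 × 10^-5 = (0.93) × [Cl^-]^2
[Cl^-] = (2.7 × 10^-5 / 9.3 x 10^-1)^(1/2) = 5.4 × 10^-3 M

[Cl^-] = 5.4e-3 M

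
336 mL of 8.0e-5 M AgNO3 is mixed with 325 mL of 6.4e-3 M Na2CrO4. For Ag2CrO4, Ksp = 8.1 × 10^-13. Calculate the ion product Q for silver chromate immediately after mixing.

Total volume = 336 + 325 = 661 mL.
[Ag^+] = 8.0 × 10^-5 × (336/661) = 4.07 × 10^-5 M
[CrO4^2-] = 6.4 × 10^-3 × (325/661) = 3.15 × 10^-3 M
Ag2CrO4(s) <=> 2 Ag^+ + CrO4^2-, so Q = [Ag^+]^2[CrO4^2-]
Q = (4.07 × 10^-5)^2(3.15 × 10^-3) = 5.2 × 10^-12
Q > Ksp, so Ag2CrO4 will precipitate.

Q ≈ 5.2 × 10^-12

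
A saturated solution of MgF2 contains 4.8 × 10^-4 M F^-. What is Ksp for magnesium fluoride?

MgF2(s) ⇌ Mg^2+(aq) + 2 F^-(aq)
Stoichiometry gives [Mg^2+] = (1/2)[F^-] = 2.40 × 10^-4 M.
Ksp = [Mg^2+][F^-]^2
Ksp = 2.40 x 10^-4 × (4.8 x 10^-4)^2 = 5.5 × 10^-11

Ksp ≈ 5.5 x 10^-11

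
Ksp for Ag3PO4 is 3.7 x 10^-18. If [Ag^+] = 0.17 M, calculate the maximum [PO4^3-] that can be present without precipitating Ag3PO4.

[PO4^3-] ≈ 7.5 × 10^-16 M

Ag3PO4(s) ⇌ 3 Ag^+ + PO4^3-
Ksp = [Ag^+]^3[PO4^3-]
Precipitation begins when Q = Ksp. With [Ag^+] = 0.17 M:
3.7 x 10^-18 = (0.17)^3 × [PO4^3-]
[PO4^3-] = (3.7 x 10^-18 / 4.91 × 10^-3) = 7.5 × 10^-16 M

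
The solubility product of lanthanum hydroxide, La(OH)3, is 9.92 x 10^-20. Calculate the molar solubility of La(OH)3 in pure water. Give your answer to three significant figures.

s ≈ 7.79 x 10^-6 M

La(OH)3(s) ⇌ La^3+(aq) + 3 OH^-(aq)
Ksp = [La^3+][OH^-]^3
If s mol/L of La(OH)3 dissolves, [La^3+] = s and [OH^-] = 3s.
Ksp = s(3s)^3 = 27s^4
s = (9.92 x 10^-20 / 27)^(1/4) = 7.79 × 10^-6 M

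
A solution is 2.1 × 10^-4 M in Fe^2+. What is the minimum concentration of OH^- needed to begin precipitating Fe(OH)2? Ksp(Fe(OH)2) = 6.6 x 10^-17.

5.6e-7 M

Fe(OH)2(s) ⇌ Fe^2+(aq) + 2 OH^-(aq)
Ksp = [Fe^2+][OH^-]^2
Precipitation begins when Q = Ksp. With [Fe^2+] = 2.1 × 10^-4 M:
6.6 x 10^-17 = (2.1 × 10^-4) × [OH^-]^2
[OH^-] = (6.6 x 10^-17 / 2.1 × 10^-4)^(1/2) = 5.6 × 10^-7 M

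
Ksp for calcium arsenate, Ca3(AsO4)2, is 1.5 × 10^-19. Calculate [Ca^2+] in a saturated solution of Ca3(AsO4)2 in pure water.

Ca3(AsO4)2(s) ⇌ 3 Ca^2+(aq) + 2 AsO4^3-(aq)
Ksp = [Ca^2+]^3[AsO4^3-]^2
If s mol/L of Ca3(AsO4)2 dissolves, [Ca^2+] = 3s and [AsO4^3-] = 2s.
So Ksp = (3s)^3 × (2s)^2 = 108s^5
s = (1.5 × 10^-19 / 108)^(1/5) = 6.74 x 10^-5 M
[Ca^2+] = 3s = 2.0 × 10^-4 M

[Ca^2+] ≈ 2.0e-4 M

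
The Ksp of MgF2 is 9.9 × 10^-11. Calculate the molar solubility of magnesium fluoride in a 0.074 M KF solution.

MgF2(s) ⇌ Mg^2+(aq) + 2 F^-(aq)
Ksp = [Mg^2+][F^-]^2
Let s = moles of MgF2 that dissolve per litre. [Mg^2+] = s, [F^-] = 0.074 + 2s ≈ 0.074 (since F^- from KF dominates).
Ksp ≈ s × (0.074)^2
s = 1.8 × 10^-8 M
Check: 2s = 3.6 x 10^-8 ≪ 0.074, so the approximation is valid.

s = 1.8e-8 M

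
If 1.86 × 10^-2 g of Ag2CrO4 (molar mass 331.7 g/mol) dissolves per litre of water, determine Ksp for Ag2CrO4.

Ksp ≈ 7.05 x 10^-13

Molar solubility s = (1.86 × 10^-2 g/L) / (331.7 g/mol) = 5.607 x 10^-5 M.
Ag2CrO4(s) ⇌ 2 Ag^+(aq) + CrO4^2-(aq)
Let s = molar solubility. Then [Ag^+] = 2s and [CrO4^2-] = s.
Ksp = [Ag^+]^2[CrO4^2-]
Substituting: Ksp = (2s)^2s = 4s^3
With s = 5.607 x 10^-5: Ksp = 7.05 × 10^-13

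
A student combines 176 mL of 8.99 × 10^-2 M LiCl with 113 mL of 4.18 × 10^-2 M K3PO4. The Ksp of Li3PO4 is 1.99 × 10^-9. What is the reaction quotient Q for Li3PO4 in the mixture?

2.68 × 10^-6

Total volume = 176 + 113 = 289 mL.
[Li^+] = 8.99 x 10^-2 × (176/289) = 5.475 × 10^-2 M
[PO4^3-] = 4.18 × 10^-2 × (113/289) = 1.634 x 10^-2 M
Li3PO4(s) <=> 3 Li^+ + PO4^3-, so Q = [Li^+]^3[PO4^3-]
Q = (5.475 x 10^-2)^3(1.634 × 10^-2) = 2.68 × 10^-6
Q > Ksp, so Li3PO4 will precipitate.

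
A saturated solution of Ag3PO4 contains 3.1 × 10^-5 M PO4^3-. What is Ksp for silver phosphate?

Ag3PO4(s) ⇌ 3 Ag^+(aq) + PO4^3-(aq)
Stoichiometry gives [Ag^+] = (3/1)[PO4^3-] = 9.30 x 10^-5 M.
Ksp = [Ag^+]^3[PO4^3-]
Ksp = (9.30 × 10^-5)^3 × 3.1 x 10^-5 = 2.5 × 10^-17

Ksp ≈ 2.5e-17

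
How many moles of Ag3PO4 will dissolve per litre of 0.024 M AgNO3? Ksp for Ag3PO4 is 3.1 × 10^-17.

s ≈ 2.2 x 10^-12 M

Ag3PO4(s) ⇌ 3 Ag^+ + PO4^3-
Ksp = [Ag^+]^3[PO4^3-]
Let s be the molar solubility in this solution. [Ag^+] = 0.024 + 3s ≈ 0.024, [PO4^3-] = s (Ksp is small, so little additional dissolves).
Ksp ≈ (0.024)^3 × s
s = 2.2 × 10^-12 M
Check: 3s = 6.7 × 10^-12 ≪ 0.024, so the approximation is valid.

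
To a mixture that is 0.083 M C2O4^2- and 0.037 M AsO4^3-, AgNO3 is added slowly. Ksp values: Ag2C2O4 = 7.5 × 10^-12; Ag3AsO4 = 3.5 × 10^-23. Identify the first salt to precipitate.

Each salt begins to precipitate when Q = Ksp, i.e. when [Ag^+] reaches its threshold.
For Ag2C2O4: 7.5 × 10^-12 = 0.083 × [Ag^+]^2  ⇒  [Ag^+] = 9.5 x 10^-6 M.
For Ag3AsO4: 3.5 × 10^-23 = 0.037 × [Ag^+]^3  ⇒  [Ag^+] = 9.8 x 10^-8 M.
The salt with the lower threshold [Ag^+] precipitates first: Ag3AsO4.

Ag3AsO4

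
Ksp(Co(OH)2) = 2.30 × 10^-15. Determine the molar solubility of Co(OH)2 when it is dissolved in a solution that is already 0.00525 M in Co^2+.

Co(OH)2(s) ⇌ Co^2+(aq) + 2 OH^-(aq)
Ksp = [Co^2+][OH^-]^2
Let s be the molar solubility in this solution. [Co^2+] = 0.00525 + s ≈ 0.00525, [OH^-] = 2s (Ksp is small, so little additional dissolves).
Ksp ≈ 0.00525 × (2s)^2
s = 3.31 x 10^-7 M
Check: s = 3.3 × 10^-7 ≪ 0.00525, so the approximation is valid.

s ≈ 3.31 × 10^-7 M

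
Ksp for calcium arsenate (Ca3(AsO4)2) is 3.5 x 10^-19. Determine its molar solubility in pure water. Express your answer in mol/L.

s ≈ 8.0 × 10^-5 M

Ca3(AsO4)2(s) <=> 3 Ca^2+ + 2 AsO4^3-
Ksp = [Ca^2+]^3[AsO4^3-]^2
If s mol/L of Ca3(AsO4)2 dissolves, [Ca^2+] = 3s and [AsO4^3-] = 2s.
Ksp = (3s)^3(2s)^2 = 108s^5
Solving, s = (3.5 x 10^-19/108)^(1/5) = 8.0 x 10^-5 M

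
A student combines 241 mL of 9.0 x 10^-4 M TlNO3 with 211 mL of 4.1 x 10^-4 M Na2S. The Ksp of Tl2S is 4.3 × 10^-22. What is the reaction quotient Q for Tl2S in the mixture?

Total volume = 241 + 211 = 452 mL.
[Tl^+] = 9.0 × 10^-4 × (241/452) = 4.80 × 10^-4 M
[S^2-] = 4.1 × 10^-4 × (211/452) = 1.91 × 10^-4 M
Tl2S(s) ⇌ 2 Tl^+(aq) + S^2-(aq), so Q = [Tl^+]^2[S^2-]
Q = (4.80 × 10^-4)^2(1.91 × 10^-4) = 4.4 × 10^-11
Q > Ksp, so Tl2S will precipitate.

4.4 × 10^-11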